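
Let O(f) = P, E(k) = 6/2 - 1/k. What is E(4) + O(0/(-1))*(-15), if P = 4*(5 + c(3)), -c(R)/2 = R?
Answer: 251/4 ≈ 62.750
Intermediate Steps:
c(R) = -2*R
E(k) = 3 - 1/k (E(k) = 6*(1/2) - 1/k = 3 - 1/k)
P = -4 (P = 4*(5 - 2*3) = 4*(5 - 6) = 4*(-1) = -4)
O(f) = -4
E(4) + O(0/(-1))*(-15) = (3 - 1/4) - 4*(-15) = (3 - 1*1/4) + 60 = (3 - 1/4) + 60 = 11/4 + 60 = 251/4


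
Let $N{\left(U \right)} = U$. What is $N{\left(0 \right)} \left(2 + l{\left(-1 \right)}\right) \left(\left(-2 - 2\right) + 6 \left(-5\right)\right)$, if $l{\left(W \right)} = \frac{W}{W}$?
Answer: $0$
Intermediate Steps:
$l{\left(W \right)} = 1$
$N{\left(0 \right)} \left(2 + l{\left(-1 \right)}\right) \left(\left(-2 - 2\right) + 6 \left(-5\right)\right) = 0 \left(2 + 1\right) \left(\left(-2 - 2\right) + 6 \left(-5\right)\right) = 0 \cdot 3 \left(-4 - 30\right) = 0 \left(-34\right) = 0$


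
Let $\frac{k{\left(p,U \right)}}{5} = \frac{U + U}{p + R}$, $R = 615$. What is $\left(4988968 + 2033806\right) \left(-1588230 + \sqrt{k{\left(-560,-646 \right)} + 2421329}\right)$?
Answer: $-11153780350020 + 638434 \sqrt{292966597} \approx -1.1143 \cdot 10^{13}$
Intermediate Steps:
$k{\left(p,U \right)} = \frac{10 U}{615 + p}$ ($k{\left(p,U \right)} = 5 \frac{U + U}{p + 615} = 5 \frac{2 U}{615 + p} = \frac{10 U}{615 + p}$)
$\left(4988968 + 2033806\right) \left(-1588230 + \sqrt{k{\left(-560,-646 \right)} + 2421329}\right) = \left(4988968 + 2033806\right) \left(-1588230 + \sqrt{10 \left(-646\right) \frac{1}{615 - 560} + 2421329}\right) = 7022774 \left(-1588230 + \sqrt{10 \left(-646\right) \frac{1}{55} + 2421329}\right) = 7022774 \left(-1588230 + \sqrt{- \frac{1292}{11} + 2421329}\right) = 7022774 \left(-1588230 + \sqrt{\frac{26633327}{11}}\right) = 7022774 \left(-1588230 + \frac{\sqrt{292966597}}{11}\right) = -11153780350020 + 638434 \sqrt{292966597}$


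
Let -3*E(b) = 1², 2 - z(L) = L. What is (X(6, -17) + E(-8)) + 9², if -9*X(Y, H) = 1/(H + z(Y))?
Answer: 15247/189 ≈ 80.672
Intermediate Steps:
z(L) = 2 - L
E(b) = -⅓ (E(b) = -⅓*1² = -⅓*1 = -⅓)
X(Y, H) = -1/(9*(2 + H - Y)) (X(Y, H) = -1/(9*(H + (2 - Y))) = -1/(9*(2 + H - Y)))
(X(6, -17) + E(-8)) + 9² = (-1/(18 - 9*6 + 9*(-17)) - ⅓) + 9² = (-1/(18 - 54 - 153) - ⅓) + 81 = (-1/(-189) - ⅓) + 81 = (-1*(-1/189) - ⅓) + 81 = (1/189 - ⅓) + 81 = -62/189 + 81 = 15247/189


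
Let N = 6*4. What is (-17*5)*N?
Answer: -2040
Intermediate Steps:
N = 24
(-17*5)*N = -17*5*24 = -85*24 = -2040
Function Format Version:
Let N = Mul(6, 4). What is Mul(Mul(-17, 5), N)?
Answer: -2040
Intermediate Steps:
N = 24
Mul(Mul(-17, 5), N) = Mul(Mul(-17, 5), 24) = Mul(-85, 24) = -2040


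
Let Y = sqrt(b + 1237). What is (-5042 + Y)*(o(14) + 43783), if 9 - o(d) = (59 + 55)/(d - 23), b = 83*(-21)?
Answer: -662589388/3 + 131414*I*sqrt(506)/3 ≈ -2.2086e+8 + 9.8536e+5*I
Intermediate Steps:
b = -1743
Y = I*sqrt(506) (Y = sqrt(-1743 + 1237) = sqrt(-506) = I*sqrt(506) ≈ 22.494*I)
o(d) = 9 - 114/(-23 + d) (o(d) = 9 - (59 + 55)/(d - 23) = 9 - 114/(-23 + d))
(-5042 + Y)*(o(14) + 43783) = (-5042 + I*sqrt(506))*(3*(-107 + 3*14)/(-23 + 14) + 43783) = (-5042 + I*sqrt(506))*(3*(-107 + 42)/(-9) + 43783) = (-5042 + I*sqrt(506))*(3*(-1/9)*(-65) + 43783) = (-5042 + I*sqrt(506))*(65/3 + 43783) = (-5042 + I*sqrt(506))*(131414/3) = -662589388/3 + 131414*I*sqrt(506)/3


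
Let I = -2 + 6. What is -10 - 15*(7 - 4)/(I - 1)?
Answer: -25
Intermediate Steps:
I = 4
-10 - 15*(7 - 4)/(I - 1) = -10 - 15*(7 - 4)/(4 - 1) = -10 - 45/3 = -10 - 15*1 = -10 - 15 = -25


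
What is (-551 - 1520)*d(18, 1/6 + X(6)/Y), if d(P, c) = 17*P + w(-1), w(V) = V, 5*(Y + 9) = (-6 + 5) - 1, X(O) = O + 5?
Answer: -631655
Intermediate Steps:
X(O) = 5 + O
Y = -47/5 (Y = -9 + ((-6 + 5) - 1)/5 = -9 + (-1 - 1)/5 = -9 + (⅕)*(-2) = -9 - ⅖ = -47/5 ≈ -9.4000)
d(P, c) = -1 + 17*P (d(P, c) = 17*P - 1 = -1 + 17*P)
(-551 - 1520)*d(18, 1/6 + X(6)/Y) = (-551 - 1520)*(-1 + 17*18) = -2071*(-1 + 306) = -2071*305 = -631655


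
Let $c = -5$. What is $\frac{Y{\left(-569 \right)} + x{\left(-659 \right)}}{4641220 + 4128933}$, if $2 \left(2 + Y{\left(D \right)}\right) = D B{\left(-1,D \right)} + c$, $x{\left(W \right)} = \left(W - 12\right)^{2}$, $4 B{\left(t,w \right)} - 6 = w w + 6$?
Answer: $- \frac{180624945}{70161224} \approx -2.5744$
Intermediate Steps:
$B{\left(t,w \right)} = 3 + \frac{w^{2}}{4}$ ($B{\left(t,w \right)} = \frac{3}{2} + \frac{w w + 6}{4} = \frac{3}{2} + \frac{w^{2} + 6}{4} = \frac{3}{2} + \frac{6 + w^{2}}{4} = \frac{3}{2} + \left(\frac{3}{2} + \frac{w^{2}}{4}\right) = 3 + \frac{w^{2}}{4}$)
$x{\left(W \right)} = \left(-12 + W\right)^{2}$
$Y{\left(D \right)} = - \frac{9}{2} + \frac{D \left(3 + \frac{D^{2}}{4}\right)}{2}$ ($Y{\left(D \right)} = -2 + \frac{D \left(3 + \frac{D^{2}}{4}\right) - 5}{2} = -2 + \frac{-5 + D \left(3 + \frac{D^{2}}{4}\right)}{2} = -2 + \left(- \frac{5}{2} + \frac{D \left(3 + \frac{D^{2}}{4}\right)}{2}\right) = - \frac{9}{2} + \frac{D \left(3 + \frac{D^{2}}{4}\right)}{2}$)
$\frac{Y{\left(-569 \right)} + x{\left(-659 \right)}}{4641220 + 4128933} = \frac{\left(- \frac{9}{2} + \frac{1}{8} \left(-569\right) \left(12 + \left(-569\right)^{2}\right)\right) + \left(-12 - 659\right)^{2}}{4641220 + 4128933} = \frac{\left(- \frac{9}{2} + \frac{1}{8} \left(-569\right) \left(12 + 323761\right)\right) + \left(-671\right)^{2}}{8770153} = \left(\left(- \frac{9}{2} + \frac{1}{8} \left(-569\right) 323773\right) + 450241\right) \frac{1}{8770153} = \left(\left(- \frac{9}{2} - \frac{184226837}{8}\right) + 450241\right) \frac{1}{8770153} = \left(- \frac{184226873}{8} + 450241\right) \frac{1}{8770153} = \left(- \frac{180624945}{8}\right) \frac{1}{8770153} = - \frac{180624945}{70161224}$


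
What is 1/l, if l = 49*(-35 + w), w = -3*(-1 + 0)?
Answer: -1/1568 ≈ -0.00063775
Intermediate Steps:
w = 3 (w = -3*(-1) = 3)
l = -1568 (l = 49*(-35 + 3) = 49*(-32) = -1568)
1/l = 1/(-1568) = -1/1568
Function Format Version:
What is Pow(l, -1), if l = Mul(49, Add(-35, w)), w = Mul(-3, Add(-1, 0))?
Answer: Rational(-1, 1568) ≈ -0.00063775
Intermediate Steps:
w = 3 (w = Mul(-3, -1) = 3)
l = -1568 (l = Mul(49, Add(-35, 3)) = Mul(49, -32) = -1568)
Pow(l, -1) = Pow(-1568, -1) = Rational(-1, 1568)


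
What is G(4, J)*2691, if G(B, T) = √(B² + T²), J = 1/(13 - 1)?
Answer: 897*√2305/4 ≈ 10766.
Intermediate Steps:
J = 1/12 ≈ 0.083333
G(4, J)*2691 = √(4² + (1/12)²)*2691 = √(16 + 1/144)*2691 = √(2305/144)*2691 = (√2305/12)*2691 = 897*√2305/4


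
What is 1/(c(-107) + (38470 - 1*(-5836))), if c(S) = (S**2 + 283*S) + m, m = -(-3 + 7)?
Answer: 1/25470 ≈ 3.9262e-5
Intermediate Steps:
m = -4 (m = -1*4 = -4)
c(S) = -4 + S**2 + 283*S (c(S) = (S**2 + 283*S) - 4 = -4 + S**2 + 283*S)
1/(c(-107) + (38470 - 1*(-5836))) = 1/((-4 + (-107)**2 + 283*(-107)) + (38470 - 1*(-5836))) = 1/((-4 + 11449 - 30281) + (38470 + 5836)) = 1/(-18836 + 44306) = 1/25470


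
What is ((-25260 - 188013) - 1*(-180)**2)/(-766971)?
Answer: 27297/85219 ≈ 0.32032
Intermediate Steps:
((-25260 - 188013) - 1*(-180)**2)/(-766971) = (-213273 - 1*32400)*(-1/766971) = (-213273 - 32400)*(-1/766971) = -245673*(-1/766971) = 27297/85219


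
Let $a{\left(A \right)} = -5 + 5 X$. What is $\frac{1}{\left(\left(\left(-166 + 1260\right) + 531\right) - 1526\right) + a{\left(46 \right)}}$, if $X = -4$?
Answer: $\frac{1}{74} \approx 0.013514$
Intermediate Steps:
$a{\left(A \right)} = -25$ ($a{\left(A \right)} = -5 + 5 \left(-4\right) = -5 - 20 = -25$)
$\frac{1}{\left(\left(\left(-166 + 1260\right) + 531\right) - 1526\right) + a{\left(46 \right)}} = \frac{1}{\left(\left(\left(-166 + 1260\right) + 531\right) - 1526\right) - 25} = \frac{1}{\left(\left(1094 + 531\right) - 1526\right) - 25} = \frac{1}{\left(1625 - 1526\right) - 25} = \frac{1}{99 - 25} = \frac{1}{74}$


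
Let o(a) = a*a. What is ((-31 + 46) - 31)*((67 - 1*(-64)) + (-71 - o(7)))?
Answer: -176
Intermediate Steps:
o(a) = a²
((-31 + 46) - 31)*((67 - 1*(-64)) + (-71 - o(7))) = ((-31 + 46) - 31)*((67 - 1*(-64)) + (-71 - 1*7²)) = (15 - 31)*((67 + 64) + (-71 - 1*49)) = -16*(131 + (-71 - 49)) = -16*(131 - 120) = -16*11 = -176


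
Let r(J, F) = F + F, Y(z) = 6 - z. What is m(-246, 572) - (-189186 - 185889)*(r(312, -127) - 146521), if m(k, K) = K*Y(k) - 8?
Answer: -55051488989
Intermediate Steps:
m(k, K) = -8 + K*(6 - k) (m(k, K) = K*(6 - k) - 8 = -8 + K*(6 - k))
r(J, F) = 2*F
m(-246, 572) - (-189186 - 185889)*(r(312, -127) - 146521) = (-8 - 1*572*(-6 - 246)) - (-189186 - 185889)*(2*(-127) - 146521) = (-8 - 1*572*(-252)) - (-375075)*(-254 - 146521) = (-8 + 144144) - (-375075)*(-146775) = 144136 - 1*55051633125 = 144136 - 55051633125 = -55051488989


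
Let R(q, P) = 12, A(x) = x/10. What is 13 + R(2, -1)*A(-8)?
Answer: 17/5 ≈ 3.4000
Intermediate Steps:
A(x) = x/10 (A(x) = x*(1/10) = x/10)
13 + R(2, -1)*A(-8) = 13 + 12*((1/10)*(-8)) = 13 + 12*(-4/5) = 13 - 48/5 = 17/5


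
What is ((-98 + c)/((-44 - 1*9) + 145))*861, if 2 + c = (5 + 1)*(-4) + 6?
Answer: -50799/46 ≈ -1104.3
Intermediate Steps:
c = -20 (c = -2 + ((5 + 1)*(-4) + 6) = -2 + (6*(-4) + 6) = -2 + (-24 + 6) = -2 - 18 = -20)
((-98 + c)/((-44 - 1*9) + 145))*861 = ((-98 - 20)/((-44 - 1*9) + 145))*861 = -118/((-44 - 9) + 145)*861 = -118/(-53 + 145)*861 = -118/92*861 = -118*1/92*861 = -59/46*861 = -50799/46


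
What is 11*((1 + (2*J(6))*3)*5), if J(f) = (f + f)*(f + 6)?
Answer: 47575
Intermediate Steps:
J(f) = 2*f*(6 + f) (J(f) = (2*f)*(6 + f) = 2*f*(6 + f))
11*((1 + (2*J(6))*3)*5) = 11*((1 + (2*(2*6*(6 + 6)))*3)*5) = 11*((1 + (2*(2*6*12))*3)*5) = 11*((1 + (2*144)*3)*5) = 11*((1 + 288*3)*5) = 11*((1 + 864)*5) = 11*(865*5) = 11*4325 = 47575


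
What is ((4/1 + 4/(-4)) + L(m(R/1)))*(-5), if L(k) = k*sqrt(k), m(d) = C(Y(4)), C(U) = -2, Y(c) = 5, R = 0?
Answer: -15 + 10*I*sqrt(2) ≈ -15.0 + 14.142*I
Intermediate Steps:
m(d) = -2
L(k) = k**(3/2)
((4/1 + 4/(-4)) + L(m(R/1)))*(-5) = ((4/1 + 4/(-4)) + (-2)**(3/2))*(-5) = ((4*1 + 4*(-1/4)) - 2*I*sqrt(2))*(-5) = ((4 - 1) - 2*I*sqrt(2))*(-5) = (3 - 2*I*sqrt(2))*(-5) = -15 + 10*I*sqrt(2)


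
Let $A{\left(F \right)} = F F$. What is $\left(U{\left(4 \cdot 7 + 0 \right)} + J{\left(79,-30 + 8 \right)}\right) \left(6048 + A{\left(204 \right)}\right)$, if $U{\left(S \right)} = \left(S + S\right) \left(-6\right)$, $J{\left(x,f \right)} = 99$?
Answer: $-11296368$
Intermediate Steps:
$A{\left(F \right)} = F^{2}$
$U{\left(S \right)} = - 12 S$ ($U{\left(S \right)} = 2 S \left(-6\right) = - 12 S$)
$\left(U{\left(4 \cdot 7 + 0 \right)} + J{\left(79,-30 + 8 \right)}\right) \left(6048 + A{\left(204 \right)}\right) = \left(- 12 \left(4 \cdot 7 + 0\right) + 99\right) \left(6048 + 204^{2}\right) = \left(- 12 \left(28 + 0\right) + 99\right) \left(6048 + 41616\right) = \left(\left(-12\right) 28 + 99\right) 47664 = \left(-336 + 99\right) 47664 = \left(-237\right) 47664 = -11296368$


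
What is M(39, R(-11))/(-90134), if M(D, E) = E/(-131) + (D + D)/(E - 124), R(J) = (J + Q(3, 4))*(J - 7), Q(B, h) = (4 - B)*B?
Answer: -3669/118075540 ≈ -3.1073e-5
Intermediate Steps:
Q(B, h) = B*(4 - B)
R(J) = (-7 + J)*(3 + J) (R(J) = (J + 3*(4 - 1*3))*(J - 7) = (J + 3*(4 - 3))*(-7 + J) = (J + 3*1)*(-7 + J) = (J + 3)*(-7 + J) = (3 + J)*(-7 + J) = (-7 + J)*(3 + J))
M(D, E) = -E/131 + 2*D/(-124 + E) (M(D, E) = E*(-1/131) + (2*D)/(-124 + E) = -E/131 + 2*D/(-124 + E))
M(39, R(-11))/(-90134) = ((-(-21 + (-11)² - 4*(-11))² + 124*(-21 + (-11)² - 4*(-11)) + 262*39)/(131*(-124 + (-21 + (-11)² - 4*(-11)))))/(-90134) = ((-(-21 + 121 + 44)² + 124*(-21 + 121 + 44) + 10218)/(131*(-124 + (-21 + 121 + 44))))*(-1/90134) = ((-1*144² + 124*144 + 10218)/(131*(-124 + 144)))*(-1/90134) = ((1/131)*(-1*20736 + 17856 + 10218)/20)*(-1/90134) = ((1/131)*(1/20)*(-20736 + 17856 + 10218))*(-1/90134) = ((1/131)*(1/20)*7338)*(-1/90134) = (3669/1310)*(-1/90134) = -3669/118075540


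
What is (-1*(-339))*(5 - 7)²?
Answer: 1356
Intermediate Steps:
(-1*(-339))*(5 - 7)² = 339*(-2)² = 339*4 = 1356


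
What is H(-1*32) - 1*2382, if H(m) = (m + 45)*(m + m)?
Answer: -3214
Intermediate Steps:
H(m) = 2*m*(45 + m) (H(m) = (45 + m)*(2*m) = 2*m*(45 + m))
H(-1*32) - 1*2382 = 2*(-1*32)*(45 - 1*32) - 1*2382 = 2*(-32)*(45 - 32) - 2382 = 2*(-32)*13 - 2382 = -832 - 2382 = -3214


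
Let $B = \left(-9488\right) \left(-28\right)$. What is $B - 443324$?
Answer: $-177660$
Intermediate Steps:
$B = 265664$
$B - 443324 = 265664 - 443324 = -177660$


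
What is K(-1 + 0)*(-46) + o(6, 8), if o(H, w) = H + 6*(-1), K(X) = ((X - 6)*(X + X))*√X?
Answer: -644*I ≈ -644.0*I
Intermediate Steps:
K(X) = 2*X^(3/2)*(-6 + X) (K(X) = ((-6 + X)*(2*X))*√X = (2*X*(-6 + X))*√X = 2*X^(3/2)*(-6 + X))
o(H, w) = -6 + H (o(H, w) = H - 6 = -6 + H)
K(-1 + 0)*(-46) + o(6, 8) = (2*(-1 + 0)^(3/2)*(-6 + (-1 + 0)))*(-46) + (-6 + 6) = (2*(-1)^(3/2)*(-6 - 1))*(-46) + 0 = (2*(-I)*(-7))*(-46) + 0 = (14*I)*(-46) + 0 = -644*I + 0 = -644*I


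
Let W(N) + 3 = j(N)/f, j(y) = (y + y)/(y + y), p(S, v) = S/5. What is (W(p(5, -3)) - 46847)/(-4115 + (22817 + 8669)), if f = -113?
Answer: -5294051/3092923 ≈ -1.7117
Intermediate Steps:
p(S, v) = S/5 (p(S, v) = S*(⅕) = S/5)
j(y) = 1 (j(y) = (2*y)/((2*y)) = (2*y)*(1/(2*y)) = 1)
W(N) = -340/113 (W(N) = -3 + 1/(-113) = -3 + 1*(-1/113) = -3 - 1/113 = -340/113)
(W(p(5, -3)) - 46847)/(-4115 + (22817 + 8669)) = (-340/113 - 46847)/(-4115 + (22817 + 8669)) = -5294051/(113*(-4115 + 31486)) = -5294051/113/27371 = -5294051/113*1/27371 = -5294051/3092923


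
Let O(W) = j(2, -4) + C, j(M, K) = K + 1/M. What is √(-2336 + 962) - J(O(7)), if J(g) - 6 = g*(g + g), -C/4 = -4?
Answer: -637/2 + I*√1374 ≈ -318.5 + 37.068*I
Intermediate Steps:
C = 16 (C = -4*(-4) = 16)
O(W) = 25/2 (O(W) = (-4 + 1/2) + 16 = (-4 + ½) + 16 = -7/2 + 16 = 25/2)
J(g) = 6 + 2*g² (J(g) = 6 + g*(g + g) = 6 + g*(2*g) = 6 + 2*g²)
√(-2336 + 962) - J(O(7)) = √(-2336 + 962) - (6 + 2*(25/2)²) = √(-1374) - (6 + 2*(625/4)) = I*√1374 - (6 + 625/2) = I*√1374 - 1*637/2 = I*√1374 - 637/2 = -637/2 + I*√1374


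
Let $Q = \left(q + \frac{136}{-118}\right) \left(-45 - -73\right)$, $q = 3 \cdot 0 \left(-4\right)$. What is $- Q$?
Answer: $\frac{1904}{59} \approx 32.271$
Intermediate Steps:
$q = 0$ ($q = 0 \left(-4\right) = 0$)
$Q = - \frac{1904}{59}$ ($Q = \left(0 + \frac{136}{-118}\right) \left(-45 - -73\right) = \left(0 + 136 \left(- \frac{1}{118}\right)\right) \left(-45 + 73\right) = \left(0 - \frac{68}{59}\right) 28 = \left(- \frac{68}{59}\right) 28 = - \frac{1904}{59} \approx -32.271$)
$- Q = \left(-1\right) \left(- \frac{1904}{59}\right) = \frac{1904}{59}$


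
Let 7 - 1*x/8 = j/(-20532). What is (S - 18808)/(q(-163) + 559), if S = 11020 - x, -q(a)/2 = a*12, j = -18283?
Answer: -40226686/22949643 ≈ -1.7528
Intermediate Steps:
x = 250882/5133 (x = 56 - (-146264)/(-20532) = 56 - (-146264)*(-1)/20532 = 56 - 8*18283/20532 = 56 - 36566/5133 = 250882/5133 ≈ 48.876)
q(a) = -24*a (q(a) = -2*a*12 = -24*a)
S = 56314778/5133 (S = 11020 - 1*250882/5133 = 11020 - 250882/5133 = 56314778/5133 ≈ 10971.)
(S - 18808)/(q(-163) + 559) = (56314778/5133 - 18808)/(-24*(-163) + 559) = -40226686/(5133*(3912 + 559)) = -40226686/5133/4471 = -40226686/5133*1/4471 = -40226686/22949643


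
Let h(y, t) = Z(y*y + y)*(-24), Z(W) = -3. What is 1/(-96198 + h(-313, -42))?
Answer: -1/96126 ≈ -1.0403e-5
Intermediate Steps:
h(y, t) = 72 (h(y, t) = -3*(-24) = 72)
1/(-96198 + h(-313, -42)) = 1/(-96198 + 72) = 1/(-96126) = -1/96126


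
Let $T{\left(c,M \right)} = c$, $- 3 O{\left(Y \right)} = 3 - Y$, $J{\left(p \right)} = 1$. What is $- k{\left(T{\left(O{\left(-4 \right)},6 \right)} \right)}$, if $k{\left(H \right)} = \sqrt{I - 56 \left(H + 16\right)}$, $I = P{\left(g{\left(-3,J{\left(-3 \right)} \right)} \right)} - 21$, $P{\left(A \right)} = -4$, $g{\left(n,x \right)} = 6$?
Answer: $- \frac{i \sqrt{7113}}{3} \approx - 28.113 i$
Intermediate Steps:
$O{\left(Y \right)} = -1 + \frac{Y}{3}$ ($O{\left(Y \right)} = - \frac{3 - Y}{3} = -1 + \frac{Y}{3}$)
$I = -25$ ($I = -4 - 21 = -25$)
$k{\left(H \right)} = \sqrt{-921 - 56 H}$ ($k{\left(H \right)} = \sqrt{-25 - 56 \left(H + 16\right)} = \sqrt{-25 - 56 \left(16 + H\right)} = \sqrt{-25 - \left(896 + 56 H\right)} = \sqrt{-921 - 56 H}$)
$- k{\left(T{\left(O{\left(-4 \right)},6 \right)} \right)} = - \sqrt{-921 - 56 \left(-1 + \frac{1}{3} \left(-4\right)\right)} = - \sqrt{-921 - 56 \left(-1 - \frac{4}{3}\right)} = - \sqrt{-921 - - \frac{392}{3}} = - \sqrt{-921 + \frac{392}{3}} = - \sqrt{- \frac{2371}{3}} = - \frac{i \sqrt{7113}}{3}$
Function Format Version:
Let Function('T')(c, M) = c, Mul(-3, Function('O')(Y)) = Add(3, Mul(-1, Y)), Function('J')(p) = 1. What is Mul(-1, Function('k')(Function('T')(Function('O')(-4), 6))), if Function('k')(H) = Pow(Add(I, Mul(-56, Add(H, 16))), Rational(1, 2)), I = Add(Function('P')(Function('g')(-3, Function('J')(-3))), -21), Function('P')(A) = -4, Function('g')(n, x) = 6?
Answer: Mul(Rational(-1, 3), I, Pow(7113, Rational(1, 2))) ≈ Mul(-28.113, I)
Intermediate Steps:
Function('O')(Y) = Add(-1, Mul(Rational(1, 3), Y)) (Function('O')(Y) = Mul(Rational(-1, 3), Add(3, Mul(-1, Y))) = Add(-1, Mul(Rational(1, 3), Y)))
I = -25 (I = Add(-4, -21) = -25)
Function('k')(H) = Pow(Add(-921, Mul(-56, H)), Rational(1, 2)) (Function('k')(H) = Pow(Add(-25, Mul(-56, Add(H, 16))), Rational(1, 2)) = Pow(Add(-25, Mul(-56, Add(16, H))), Rational(1, 2)) = Pow(Add(-25, Add(-896, Mul(-56, H))), Rational(1, 2)) = Pow(Add(-921, Mul(-56, H)), Rational(1, 2)))
Mul(-1, Function('k')(Function('T')(Function('O')(-4), 6))) = Mul(-1, Pow(Add(-921, Mul(-56, Add(-1, Mul(Rational(1, 3), -4)))), Rational(1, 2))) = Mul(-1, Pow(Add(-921, Mul(-56, Add(-1, Rational(-4, 3)))), Rational(1, 2))) = Mul(-1, Pow(Add(-921, Mul(-56, Rational(-7, 3))), Rational(1, 2))) = Mul(-1, Pow(Add(-921, Rational(392, 3)), Rational(1, 2))) = Mul(-1, Pow(Rational(-2371, 3), Rational(1, 2))) = Mul(-1, Mul(Rational(1, 3), I, Pow(7113, Rational(1, 2)))) = Mul(Rational(-1, 3), I, Pow(7113, Rational(1, 2)))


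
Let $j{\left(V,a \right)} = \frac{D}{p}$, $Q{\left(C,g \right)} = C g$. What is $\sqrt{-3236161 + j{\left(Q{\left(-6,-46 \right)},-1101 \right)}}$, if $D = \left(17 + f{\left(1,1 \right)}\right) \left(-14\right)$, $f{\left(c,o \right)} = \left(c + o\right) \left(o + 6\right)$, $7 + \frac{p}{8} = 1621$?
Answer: $\frac{i \sqrt{33720746191662}}{3228} \approx 1798.9 i$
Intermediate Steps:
$p = 12912$ ($p = -56 + 8 \cdot 1621 = -56 + 12968 = 12912$)
$f{\left(c,o \right)} = \left(6 + o\right) \left(c + o\right)$ ($f{\left(c,o \right)} = \left(c + o\right) \left(6 + o\right) = \left(6 + o\right) \left(c + o\right)$)
$D = -434$ ($D = \left(17 + \left(1^{2} + 6 \cdot 1 + 6 \cdot 1 + 1 \cdot 1\right)\right) \left(-14\right) = \left(17 + \left(1 + 6 + 6 + 1\right)\right) \left(-14\right) = \left(17 + 14\right) \left(-14\right) = 31 \left(-14\right) = -434$)
$j{\left(V,a \right)} = - \frac{217}{6456}$ ($j{\left(V,a \right)} = - \frac{434}{12912} = \left(-434\right) \frac{1}{12912} = - \frac{217}{6456}$)
$\sqrt{-3236161 + j{\left(Q{\left(-6,-46 \right)},-1101 \right)}} = \sqrt{-3236161 - \frac{217}{6456}} = \sqrt{- \frac{20892655633}{6456}} = \frac{i \sqrt{33720746191662}}{3228}$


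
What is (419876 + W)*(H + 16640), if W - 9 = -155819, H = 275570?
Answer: 77162725860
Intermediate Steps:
W = -155810 (W = 9 - 155819 = -155810)
(419876 + W)*(H + 16640) = (419876 - 155810)*(275570 + 16640) = 264066*292210 = 77162725860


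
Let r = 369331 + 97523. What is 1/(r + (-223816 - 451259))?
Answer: -1/208221 ≈ -4.8026e-6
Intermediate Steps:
r = 466854
1/(r + (-223816 - 451259)) = 1/(466854 + (-223816 - 451259)) = 1/(466854 - 675075) = 1/(-208221) = -1/208221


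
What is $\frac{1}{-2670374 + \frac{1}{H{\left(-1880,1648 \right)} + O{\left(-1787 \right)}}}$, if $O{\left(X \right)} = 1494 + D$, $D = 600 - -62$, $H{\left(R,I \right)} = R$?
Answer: $- \frac{276}{737023223} \approx -3.7448 \cdot 10^{-7}$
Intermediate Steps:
$D = 662$ ($D = 600 + 62 = 662$)
$O{\left(X \right)} = 2156$ ($O{\left(X \right)} = 1494 + 662 = 2156$)
$\frac{1}{-2670374 + \frac{1}{H{\left(-1880,1648 \right)} + O{\left(-1787 \right)}}} = \frac{1}{-2670374 + \frac{1}{-1880 + 2156}} = \frac{1}{-2670374 + \frac{1}{276}} = \frac{1}{- \frac{737023223}{276}} = - \frac{276}{737023223}$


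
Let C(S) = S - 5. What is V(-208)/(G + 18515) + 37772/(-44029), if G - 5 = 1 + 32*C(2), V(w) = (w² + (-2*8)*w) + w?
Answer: 1346292036/811234325 ≈ 1.6596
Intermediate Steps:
C(S) = -5 + S
V(w) = w² - 15*w (V(w) = (w² - 16*w) + w = w² - 15*w)
G = -90 (G = 5 + (1 + 32*(-5 + 2)) = 5 + (1 + 32*(-3)) = 5 + (1 - 96) = 5 - 95 = -90)
V(-208)/(G + 18515) + 37772/(-44029) = (-208*(-15 - 208))/(-90 + 18515) + 37772/(-44029) = -208*(-223)/18425 + 37772*(-1/44029) = 46384*(1/18425) - 37772/44029 = 46384/18425 - 37772/44029 = 1346292036/811234325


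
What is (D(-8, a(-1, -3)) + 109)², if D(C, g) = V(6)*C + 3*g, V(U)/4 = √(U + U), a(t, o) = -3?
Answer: 22288 - 12800*√3 ≈ 117.75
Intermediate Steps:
V(U) = 4*√2*√U (V(U) = 4*√(U + U) = 4*√(2*U) = 4*(√2*√U) = 4*√2*√U)
D(C, g) = 3*g + 8*C*√3 (D(C, g) = (4*√2*√6)*C + 3*g = (8*√3)*C + 3*g = 8*C*√3 + 3*g = 3*g + 8*C*√3)
(D(-8, a(-1, -3)) + 109)² = ((3*(-3) + 8*(-8)*√3) + 109)² = ((-9 - 64*√3) + 109)² = (100 - 64*√3)²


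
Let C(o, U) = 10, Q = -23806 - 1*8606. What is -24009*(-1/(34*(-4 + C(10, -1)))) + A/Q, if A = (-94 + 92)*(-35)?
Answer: 64847119/551004 ≈ 117.69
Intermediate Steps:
Q = -32412 (Q = -23806 - 8606 = -32412)
A = 70 (A = -2*(-35) = 70)
-24009*(-1/(34*(-4 + C(10, -1)))) + A/Q = -24009*(-1/(34*(-4 + 10))) + 70/(-32412) = -24009/(6*(-34)) + 70*(-1/32412) = -24009/(-204) - 35/16206 = -24009*(-1/204) - 35/16206 = 8003/68 - 35/16206 = 64847119/551004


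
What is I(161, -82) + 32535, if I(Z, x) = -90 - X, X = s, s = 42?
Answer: 32403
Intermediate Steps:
X = 42
I(Z, x) = -132 (I(Z, x) = -90 - 1*42 = -90 - 42 = -132)
I(161, -82) + 32535 = -132 + 32535 = 32403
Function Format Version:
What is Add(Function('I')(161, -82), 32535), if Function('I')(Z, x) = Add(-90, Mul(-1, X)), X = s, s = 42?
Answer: 32403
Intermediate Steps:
X = 42
Function('I')(Z, x) = -132 (Function('I')(Z, x) = Add(-90, Mul(-1, 42)) = Add(-90, -42) = -132)
Add(Function('I')(161, -82), 32535) = Add(-132, 32535) = 32403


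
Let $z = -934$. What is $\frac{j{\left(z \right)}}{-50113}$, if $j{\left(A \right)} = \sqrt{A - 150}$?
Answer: $- \frac{2 i \sqrt{271}}{50113} \approx - 0.000657 i$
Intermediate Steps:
$j{\left(A \right)} = \sqrt{-150 + A}$
$\frac{j{\left(z \right)}}{-50113} = \frac{\sqrt{-150 - 934}}{-50113} = \sqrt{-1084} \left(- \frac{1}{50113}\right) = 2 i \sqrt{271} \left(- \frac{1}{50113}\right) = - \frac{2 i \sqrt{271}}{50113}$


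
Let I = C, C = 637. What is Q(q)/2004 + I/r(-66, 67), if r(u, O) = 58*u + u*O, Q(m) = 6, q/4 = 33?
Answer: -51127/688875 ≈ -0.074218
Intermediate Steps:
q = 132 (q = 4*33 = 132)
I = 637
r(u, O) = 58*u + O*u
Q(q)/2004 + I/r(-66, 67) = 6/2004 + 637/((-66*(58 + 67))) = 6*(1/2004) + 637/((-66*125)) = 1/334 + 637/(-8250) = 1/334 + 637*(-1/8250) = 1/334 - 637/8250 = -51127/688875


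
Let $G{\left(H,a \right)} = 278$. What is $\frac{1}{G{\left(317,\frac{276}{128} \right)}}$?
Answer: $\frac{1}{278} \approx 0.0035971$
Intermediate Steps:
$\frac{1}{G{\left(317,\frac{276}{128} \right)}} = \frac{1}{278}$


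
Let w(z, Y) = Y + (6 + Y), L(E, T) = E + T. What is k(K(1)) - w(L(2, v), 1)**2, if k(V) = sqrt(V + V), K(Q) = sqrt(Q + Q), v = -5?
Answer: -64 + 2**(3/4) ≈ -62.318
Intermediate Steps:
K(Q) = sqrt(2)*sqrt(Q) (K(Q) = sqrt(2*Q) = sqrt(2)*sqrt(Q))
k(V) = sqrt(2)*sqrt(V) (k(V) = sqrt(2*V) = sqrt(2)*sqrt(V))
w(z, Y) = 6 + 2*Y
k(K(1)) - w(L(2, v), 1)**2 = sqrt(2)*sqrt(sqrt(2)*sqrt(1)) - (6 + 2*1)**2 = sqrt(2)*sqrt(sqrt(2)*1) - (6 + 2)**2 = sqrt(2)*sqrt(sqrt(2)) - 1*8**2 = sqrt(2)*2**(1/4) - 1*64 = 2**(3/4) - 64 = -64 + 2**(3/4)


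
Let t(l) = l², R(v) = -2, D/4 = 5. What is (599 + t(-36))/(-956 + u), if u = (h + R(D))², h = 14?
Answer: -1895/812 ≈ -2.3337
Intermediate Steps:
D = 20 (D = 4*5 = 20)
u = 144 (u = (14 - 2)² = 12² = 144)
(599 + t(-36))/(-956 + u) = (599 + (-36)²)/(-956 + 144) = (599 + 1296)/(-812) = 1895*(-1/812) = -1895/812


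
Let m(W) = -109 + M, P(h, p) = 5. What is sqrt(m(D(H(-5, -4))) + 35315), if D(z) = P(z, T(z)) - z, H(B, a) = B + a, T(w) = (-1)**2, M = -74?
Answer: 2*sqrt(8783) ≈ 187.44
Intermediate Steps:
T(w) = 1
D(z) = 5 - z
m(W) = -183 (m(W) = -109 - 74 = -183)
sqrt(m(D(H(-5, -4))) + 35315) = sqrt(-183 + 35315) = sqrt(35132) = 2*sqrt(8783)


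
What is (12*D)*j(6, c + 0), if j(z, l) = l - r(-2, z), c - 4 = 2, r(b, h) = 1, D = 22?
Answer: 1320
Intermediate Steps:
c = 6 (c = 4 + 2 = 6)
j(z, l) = -1 + l (j(z, l) = l - 1*1 = l - 1 = -1 + l)
(12*D)*j(6, c + 0) = (12*22)*(-1 + (6 + 0)) = 264*(-1 + 6) = 264*5 = 1320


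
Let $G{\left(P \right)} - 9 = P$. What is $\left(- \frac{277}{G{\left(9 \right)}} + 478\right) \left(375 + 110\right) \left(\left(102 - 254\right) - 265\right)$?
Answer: $- \frac{561364705}{6} \approx -9.3561 \cdot 10^{7}$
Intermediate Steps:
$G{\left(P \right)} = 9 + P$
$\left(- \frac{277}{G{\left(9 \right)}} + 478\right) \left(375 + 110\right) \left(\left(102 - 254\right) - 265\right) = \left(- \frac{277}{9 + 9} + 478\right) \left(375 + 110\right) \left(\left(102 - 254\right) - 265\right) = \left(- \frac{277}{18} + 478\right) 485 \left(\left(102 - 254\right) - 265\right) = \left(\left(-277\right) \frac{1}{18} + 478\right) 485 \left(-152 - 265\right) = \left(- \frac{277}{18} + 478\right) 485 \left(-417\right) = \frac{8327}{18} \left(-202245\right) = - \frac{561364705}{6}$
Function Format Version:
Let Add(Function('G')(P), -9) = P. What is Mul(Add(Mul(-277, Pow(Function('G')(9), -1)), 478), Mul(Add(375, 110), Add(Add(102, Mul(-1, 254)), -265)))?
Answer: Rational(-561364705, 6) ≈ -9.3561e+7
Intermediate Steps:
Function('G')(P) = Add(9, P)
Mul(Add(Mul(-277, Pow(Function('G')(9), -1)), 478), Mul(Add(375, 110), Add(Add(102, Mul(-1, 254)), -265))) = Mul(Add(Mul(-277, Pow(Add(9, 9), -1)), 478), Mul(Add(375, 110), Add(Add(102, Mul(-1, 254)), -265))) = Mul(Add(Mul(-277, Pow(18, -1)), 478), Mul(485, Add(Add(102, -254), -265))) = Mul(Add(Mul(-277, Rational(1, 18)), 478), Mul(485, Add(-152, -265))) = Mul(Add(Rational(-277, 18), 478), Mul(485, -417)) = Mul(Rational(8327, 18), -202245) = Rational(-561364705, 6)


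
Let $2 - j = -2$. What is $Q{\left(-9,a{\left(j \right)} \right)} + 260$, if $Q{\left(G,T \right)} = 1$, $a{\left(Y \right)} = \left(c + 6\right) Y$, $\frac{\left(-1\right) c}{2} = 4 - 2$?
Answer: $261$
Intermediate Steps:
$j = 4$ ($j = 2 - -2 = 2 + 2 = 4$)
$c = -4$ ($c = - 2 \left(4 - 2\right) = \left(-2\right) 2 = -4$)
$a{\left(Y \right)} = 2 Y$ ($a{\left(Y \right)} = \left(-4 + 6\right) Y = 2 Y$)
$Q{\left(-9,a{\left(j \right)} \right)} + 260 = 1 + 260 = 261$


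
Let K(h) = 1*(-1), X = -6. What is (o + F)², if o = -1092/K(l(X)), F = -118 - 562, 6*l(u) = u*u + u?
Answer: 169744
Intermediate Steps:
l(u) = u/6 + u²/6 (l(u) = (u*u + u)/6 = (u² + u)/6 = (u + u²)/6 = u/6 + u²/6)
K(h) = -1
F = -680
o = 1092 (o = -1092/(-1) = -1092*(-1) = 1092)
(o + F)² = (1092 - 680)² = 412² = 169744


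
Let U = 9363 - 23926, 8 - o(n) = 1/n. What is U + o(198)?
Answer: -2881891/198 ≈ -14555.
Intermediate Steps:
o(n) = 8 - 1/n
U = -14563
U + o(198) = -14563 + (8 - 1/198) = -14563 + 1583/198 = -2881891/198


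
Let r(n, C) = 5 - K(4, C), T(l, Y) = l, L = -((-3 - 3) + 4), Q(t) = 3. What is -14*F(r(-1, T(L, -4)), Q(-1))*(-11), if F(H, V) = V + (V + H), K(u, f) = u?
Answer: 1078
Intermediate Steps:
L = 2 (L = -(-6 + 4) = -1*(-2) = 2)
r(n, C) = 1 (r(n, C) = 5 - 1*4 = 5 - 4 = 1)
F(H, V) = H + 2*V (F(H, V) = V + (H + V) = H + 2*V)
-14*F(r(-1, T(L, -4)), Q(-1))*(-11) = -14*(1 + 2*3)*(-11) = -14*(1 + 6)*(-11) = -14*7*(-11) = -98*(-11) = 1078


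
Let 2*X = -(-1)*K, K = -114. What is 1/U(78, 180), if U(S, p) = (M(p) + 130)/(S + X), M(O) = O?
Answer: 21/310 ≈ 0.067742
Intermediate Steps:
X = -57 (X = (-(-1)*(-114))/2 = (-1*114)/2 = (1/2)*(-114) = -57)
U(S, p) = (130 + p)/(-57 + S) (U(S, p) = (p + 130)/(S - 57) = (130 + p)/(-57 + S))
1/U(78, 180) = 1/((130 + 180)/(-57 + 78)) = 1/(310/21) = 21/310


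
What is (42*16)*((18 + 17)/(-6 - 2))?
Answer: -2940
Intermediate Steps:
(42*16)*((18 + 17)/(-6 - 2)) = 672*(35/(-8)) = 672*(35*(-⅛)) = 672*(-35/8) = -2940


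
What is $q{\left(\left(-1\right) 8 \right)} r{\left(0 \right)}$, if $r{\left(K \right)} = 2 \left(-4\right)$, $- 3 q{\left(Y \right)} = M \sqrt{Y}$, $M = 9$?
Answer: $48 i \sqrt{2} \approx 67.882 i$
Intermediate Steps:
$q{\left(Y \right)} = - 3 \sqrt{Y}$ ($q{\left(Y \right)} = - \frac{9 \sqrt{Y}}{3} = - 3 \sqrt{Y}$)
$r{\left(K \right)} = -8$
$q{\left(\left(-1\right) 8 \right)} r{\left(0 \right)} = - 3 \sqrt{\left(-1\right) 8} \left(-8\right) = - 3 \sqrt{-8} \left(-8\right) = - 3 \cdot 2 i \sqrt{2} \left(-8\right) = - 6 i \sqrt{2} \left(-8\right) = 48 i \sqrt{2}$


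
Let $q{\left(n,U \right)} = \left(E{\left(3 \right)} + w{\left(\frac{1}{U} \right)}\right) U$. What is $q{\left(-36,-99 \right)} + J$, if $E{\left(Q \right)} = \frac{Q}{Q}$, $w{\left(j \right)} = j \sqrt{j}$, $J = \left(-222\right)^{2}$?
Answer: $49185 + \frac{i \sqrt{11}}{33} \approx 49185.0 + 0.1005 i$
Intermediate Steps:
$J = 49284$
$w{\left(j \right)} = j^{\frac{3}{2}}$
$E{\left(Q \right)} = 1$
$q{\left(n,U \right)} = U \left(1 + \left(\frac{1}{U}\right)^{\frac{3}{2}}\right)$ ($q{\left(n,U \right)} = \left(1 + \left(\frac{1}{U}\right)^{\frac{3}{2}}\right) U = U \left(1 + \left(\frac{1}{U}\right)^{\frac{3}{2}}\right)$)
$q{\left(-36,-99 \right)} + J = - 99 \left(1 + \left(\frac{1}{-99}\right)^{\frac{3}{2}}\right) + 49284 = - 99 \left(1 + \left(- \frac{1}{99}\right)^{\frac{3}{2}}\right) + 49284 = - 99 \left(1 - \frac{i \sqrt{11}}{3267}\right) + 49284 = \left(-99 + \frac{i \sqrt{11}}{33}\right) + 49284 = 49185 + \frac{i \sqrt{11}}{33}$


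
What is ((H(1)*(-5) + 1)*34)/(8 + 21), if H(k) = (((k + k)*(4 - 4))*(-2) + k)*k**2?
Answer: -136/29 ≈ -4.6897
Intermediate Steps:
H(k) = k**3 (H(k) = (((2*k)*0)*(-2) + k)*k**2 = (0*(-2) + k)*k**2 = (0 + k)*k**2 = k*k**2 = k**3)
((H(1)*(-5) + 1)*34)/(8 + 21) = ((1**3*(-5) + 1)*34)/(8 + 21) = ((1*(-5) + 1)*34)/29 = ((-5 + 1)*34)*(1/29) = -4*34*(1/29) = -136*1/29 = -136/29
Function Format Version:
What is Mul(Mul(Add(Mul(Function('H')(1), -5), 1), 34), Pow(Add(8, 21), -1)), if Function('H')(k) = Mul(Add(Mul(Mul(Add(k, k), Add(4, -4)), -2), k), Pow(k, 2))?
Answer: Rational(-136, 29) ≈ -4.6897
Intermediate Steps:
Function('H')(k) = Pow(k, 3) (Function('H')(k) = Mul(Add(Mul(Mul(Mul(2, k), 0), -2), k), Pow(k, 2)) = Mul(Add(Mul(0, -2), k), Pow(k, 2)) = Mul(Add(0, k), Pow(k, 2)) = Mul(k, Pow(k, 2)) = Pow(k, 3))
Mul(Mul(Add(Mul(Function('H')(1), -5), 1), 34), Pow(Add(8, 21), -1)) = Mul(Mul(Add(Mul(Pow(1, 3), -5), 1), 34), Pow(Add(8, 21), -1)) = Mul(Mul(Add(Mul(1, -5), 1), 34), Pow(29, -1)) = Mul(Mul(Add(-5, 1), 34), Rational(1, 29)) = Mul(Mul(-4, 34), Rational(1, 29)) = Mul(-136, Rational(1, 29)) = Rational(-136, 29)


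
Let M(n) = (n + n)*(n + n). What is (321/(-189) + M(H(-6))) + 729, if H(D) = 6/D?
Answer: 46072/63 ≈ 731.30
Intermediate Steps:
M(n) = 4*n**2 (M(n) = (2*n)*(2*n) = 4*n**2)
(321/(-189) + M(H(-6))) + 729 = (321/(-189) + 4*(6/(-6))**2) + 729 = (321*(-1/189) + 4*(6*(-1/6))**2) + 729 = (-107/63 + 4*(-1)**2) + 729 = (-107/63 + 4*1) + 729 = (-107/63 + 4) + 729 = 145/63 + 729 = 46072/63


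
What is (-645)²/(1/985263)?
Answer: 409894039575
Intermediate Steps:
(-645)²/(1/985263) = 416025/(1/985263) = 416025*985263 = 409894039575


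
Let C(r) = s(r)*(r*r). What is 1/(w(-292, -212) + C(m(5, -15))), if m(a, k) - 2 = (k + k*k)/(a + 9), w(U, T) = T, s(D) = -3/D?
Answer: -1/263 ≈ -0.0038023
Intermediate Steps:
m(a, k) = 2 + (k + k²)/(9 + a) (m(a, k) = 2 + (k + k*k)/(a + 9) = 2 + (k + k²)/(9 + a))
C(r) = -3*r (C(r) = (-3/r)*(r*r) = (-3/r)*r² = -3*r)
1/(w(-292, -212) + C(m(5, -15))) = 1/(-212 - 3*(18 - 15 + (-15)² + 2*5)/(9 + 5)) = 1/(-212 - 3*(18 - 15 + 225 + 10)/14) = 1/(-212 - 3*238/14) = 1/(-212 - 3*17) = 1/(-212 - 51) = 1/(-263) = -1/263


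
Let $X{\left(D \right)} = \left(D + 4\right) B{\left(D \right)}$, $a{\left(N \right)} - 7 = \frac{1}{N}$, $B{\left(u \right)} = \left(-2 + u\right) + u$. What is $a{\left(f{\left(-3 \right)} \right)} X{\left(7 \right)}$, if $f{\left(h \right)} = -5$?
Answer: $\frac{4488}{5} \approx 897.6$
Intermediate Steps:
$B{\left(u \right)} = -2 + 2 u$
$a{\left(N \right)} = 7 + \frac{1}{N}$
$X{\left(D \right)} = \left(-2 + 2 D\right) \left(4 + D\right)$ ($X{\left(D \right)} = \left(D + 4\right) \left(-2 + 2 D\right) = \left(4 + D\right) \left(-2 + 2 D\right) = \left(-2 + 2 D\right) \left(4 + D\right)$)
$a{\left(f{\left(-3 \right)} \right)} X{\left(7 \right)} = \left(7 + \frac{1}{-5}\right) 2 \left(-1 + 7\right) \left(4 + 7\right) = \left(7 - \frac{1}{5}\right) 2 \cdot 6 \cdot 11 = \frac{34}{5} \cdot 132 = \frac{4488}{5}$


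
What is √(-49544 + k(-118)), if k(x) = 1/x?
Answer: 3*I*√76650086/118 ≈ 222.58*I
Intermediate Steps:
√(-49544 + k(-118)) = √(-49544 + 1/(-118)) = √(-49544 - 1/118) = √(-5846193/118) = 3*I*√76650086/118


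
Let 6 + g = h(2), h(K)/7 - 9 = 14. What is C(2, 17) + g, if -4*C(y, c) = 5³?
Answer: 495/4 ≈ 123.75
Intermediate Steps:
C(y, c) = -125/4 (C(y, c) = -¼*5³ = -¼*125 = -125/4)
h(K) = 161 (h(K) = 63 + 7*14 = 63 + 98 = 161)
g = 155 (g = -6 + 161 = 155)
C(2, 17) + g = -125/4 + 155 = 495/4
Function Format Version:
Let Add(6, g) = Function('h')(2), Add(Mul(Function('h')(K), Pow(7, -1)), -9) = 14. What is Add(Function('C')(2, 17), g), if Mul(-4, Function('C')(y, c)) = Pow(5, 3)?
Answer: Rational(495, 4) ≈ 123.75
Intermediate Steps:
Function('C')(y, c) = Rational(-125, 4) (Function('C')(y, c) = Mul(Rational(-1, 4), Pow(5, 3)) = Mul(Rational(-1, 4), 125) = Rational(-125, 4))
Function('h')(K) = 161 (Function('h')(K) = Add(63, Mul(7, 14)) = Add(63, 98) = 161)
g = 155 (g = Add(-6, 161) = 155)
Add(Function('C')(2, 17), g) = Add(Rational(-125, 4), 155) = Rational(495, 4)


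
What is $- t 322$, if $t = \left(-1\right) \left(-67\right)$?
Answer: $-21574$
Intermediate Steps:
$t = 67$
$- t 322 = \left(-1\right) 67 \cdot 322 = \left(-67\right) 322 = -21574$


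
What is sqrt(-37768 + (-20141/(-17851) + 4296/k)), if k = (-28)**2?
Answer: I*sqrt(2358463547174018)/249914 ≈ 194.32*I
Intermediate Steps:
k = 784
sqrt(-37768 + (-20141/(-17851) + 4296/k)) = sqrt(-37768 + (-20141/(-17851) + 4296/784)) = sqrt(-37768 + (-20141*(-1/17851) + 4296*(1/784))) = sqrt(-37768 + (20141/17851 + 537/98)) = sqrt(-37768 + 11559805/1749398) = sqrt(-66059703859/1749398) = I*sqrt(2358463547174018)/249914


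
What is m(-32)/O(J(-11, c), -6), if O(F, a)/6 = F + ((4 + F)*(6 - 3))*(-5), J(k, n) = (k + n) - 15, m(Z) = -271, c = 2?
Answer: -271/1656 ≈ -0.16365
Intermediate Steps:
J(k, n) = -15 + k + n
O(F, a) = -360 - 84*F (O(F, a) = 6*(F + ((4 + F)*(6 - 3))*(-5)) = 6*(F + ((4 + F)*3)*(-5)) = 6*(F + (12 + 3*F)*(-5)) = 6*(F + (-60 - 15*F)) = 6*(-60 - 14*F) = -360 - 84*F)
m(-32)/O(J(-11, c), -6) = -271/(-360 - 84*(-15 - 11 + 2)) = -271/(-360 - 84*(-24)) = -271/(-360 + 2016) = -271/1656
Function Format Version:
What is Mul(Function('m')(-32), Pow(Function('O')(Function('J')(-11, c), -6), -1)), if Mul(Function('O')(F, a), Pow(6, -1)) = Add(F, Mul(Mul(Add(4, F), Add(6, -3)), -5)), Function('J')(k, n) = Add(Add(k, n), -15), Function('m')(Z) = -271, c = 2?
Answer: Rational(-271, 1656) ≈ -0.16365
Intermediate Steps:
Function('J')(k, n) = Add(-15, k, n)
Function('O')(F, a) = Add(-360, Mul(-84, F)) (Function('O')(F, a) = Mul(6, Add(F, Mul(Mul(Add(4, F), Add(6, -3)), -5))) = Mul(6, Add(F, Mul(Mul(Add(4, F), 3), -5))) = Mul(6, Add(F, Mul(Add(12, Mul(3, F)), -5))) = Mul(6, Add(F, Add(-60, Mul(-15, F)))) = Mul(6, Add(-60, Mul(-14, F))) = Add(-360, Mul(-84, F)))
Mul(Function('m')(-32), Pow(Function('O')(Function('J')(-11, c), -6), -1)) = Mul(-271, Pow(Add(-360, Mul(-84, Add(-15, -11, 2))), -1)) = Mul(-271, Pow(Add(-360, Mul(-84, -24)), -1)) = Mul(-271, Pow(Add(-360, 2016), -1)) = Mul(-271, Pow(1656, -1)) = Mul(-271, Rational(1, 1656)) = Rational(-271, 1656)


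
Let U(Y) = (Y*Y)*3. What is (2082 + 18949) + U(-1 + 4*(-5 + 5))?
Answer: 21034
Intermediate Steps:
U(Y) = 3*Y**2 (U(Y) = Y**2*3 = 3*Y**2)
(2082 + 18949) + U(-1 + 4*(-5 + 5)) = (2082 + 18949) + 3*(-1 + 4*(-5 + 5))**2 = 21031 + 3*(-1 + 4*0)**2 = 21031 + 3*(-1 + 0)**2 = 21031 + 3*(-1)**2 = 21031 + 3*1 = 21031 + 3 = 21034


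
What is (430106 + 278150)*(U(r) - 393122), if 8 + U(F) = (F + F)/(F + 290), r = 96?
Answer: -53738211494464/193 ≈ -2.7844e+11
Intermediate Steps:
U(F) = -8 + 2*F/(290 + F) (U(F) = -8 + (F + F)/(F + 290) = -8 + (2*F)/(290 + F) = -8 + 2*F/(290 + F))
(430106 + 278150)*(U(r) - 393122) = (430106 + 278150)*(2*(-1160 - 3*96)/(290 + 96) - 393122) = 708256*(2*(-1160 - 288)/386 - 393122) = 708256*(2*(1/386)*(-1448) - 393122) = 708256*(-1448/193 - 393122) = 708256*(-75873994/193) = -53738211494464/193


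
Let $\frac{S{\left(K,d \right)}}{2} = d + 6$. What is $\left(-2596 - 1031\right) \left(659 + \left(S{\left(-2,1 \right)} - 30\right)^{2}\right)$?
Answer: $-3318705$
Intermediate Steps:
$S{\left(K,d \right)} = 12 + 2 d$ ($S{\left(K,d \right)} = 2 \left(d + 6\right) = 2 \left(6 + d\right) = 12 + 2 d$)
$\left(-2596 - 1031\right) \left(659 + \left(S{\left(-2,1 \right)} - 30\right)^{2}\right) = \left(-2596 - 1031\right) \left(659 + \left(\left(12 + 2 \cdot 1\right) - 30\right)^{2}\right) = - 3627 \left(659 + \left(\left(12 + 2\right) - 30\right)^{2}\right) = - 3627 \left(659 + \left(14 - 30\right)^{2}\right) = - 3627 \left(659 + \left(-16\right)^{2}\right) = - 3627 \left(659 + 256\right) = \left(-3627\right) 915 = -3318705$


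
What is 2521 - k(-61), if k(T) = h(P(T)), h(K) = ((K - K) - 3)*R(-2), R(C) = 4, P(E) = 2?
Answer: 2533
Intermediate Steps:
h(K) = -12 (h(K) = ((K - K) - 3)*4 = (0 - 3)*4 = -3*4 = -12)
k(T) = -12
2521 - k(-61) = 2521 - 1*(-12) = 2521 + 12 = 2533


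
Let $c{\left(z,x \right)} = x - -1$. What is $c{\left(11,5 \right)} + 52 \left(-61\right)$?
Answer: $-3166$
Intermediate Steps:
$c{\left(z,x \right)} = 1 + x$ ($c{\left(z,x \right)} = x + 1 = 1 + x$)
$c{\left(11,5 \right)} + 52 \left(-61\right) = \left(1 + 5\right) + 52 \left(-61\right) = 6 - 3172 = -3166$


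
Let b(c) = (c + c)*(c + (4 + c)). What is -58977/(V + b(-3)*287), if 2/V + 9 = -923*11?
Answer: -299662137/17498963 ≈ -17.125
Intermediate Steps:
b(c) = 2*c*(4 + 2*c) (b(c) = (2*c)*(4 + 2*c) = 2*c*(4 + 2*c))
V = -1/5081 (V = 2/(-9 - 923*11) = 2/(-9 - 10153) = 2/(-10162) = 2*(-1/10162) = -1/5081 ≈ -0.00019681)
-58977/(V + b(-3)*287) = -58977/(-1/5081 + (4*(-3)*(2 - 3))*287) = -58977/(-1/5081 + (4*(-3)*(-1))*287) = -58977/(-1/5081 + 12*287) = -58977/(-1/5081 + 3444) = -58977/17498963/5081 = -58977*5081/17498963 = -1*299662137/17498963 = -299662137/17498963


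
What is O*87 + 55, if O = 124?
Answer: 10843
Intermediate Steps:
O*87 + 55 = 124*87 + 55 = 10788 + 55 = 10843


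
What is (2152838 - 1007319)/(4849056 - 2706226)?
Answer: 1145519/2142830 ≈ 0.53458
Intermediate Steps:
(2152838 - 1007319)/(4849056 - 2706226) = 1145519/2142830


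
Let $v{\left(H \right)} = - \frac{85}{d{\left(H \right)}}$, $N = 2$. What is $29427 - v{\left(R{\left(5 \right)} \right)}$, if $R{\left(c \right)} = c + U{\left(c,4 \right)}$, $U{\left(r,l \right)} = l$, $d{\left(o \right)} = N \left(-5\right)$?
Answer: $\frac{58837}{2} \approx 29419.0$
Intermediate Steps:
$d{\left(o \right)} = -10$ ($d{\left(o \right)} = 2 \left(-5\right) = -10$)
$R{\left(c \right)} = 4 + c$ ($R{\left(c \right)} = c + 4 = 4 + c$)
$v{\left(H \right)} = \frac{17}{2}$ ($v{\left(H \right)} = - \frac{85}{-10} = \left(-85\right) \left(- \frac{1}{10}\right) = \frac{17}{2}$)
$29427 - v{\left(R{\left(5 \right)} \right)} = 29427 - \frac{17}{2} = \frac{58837}{2}$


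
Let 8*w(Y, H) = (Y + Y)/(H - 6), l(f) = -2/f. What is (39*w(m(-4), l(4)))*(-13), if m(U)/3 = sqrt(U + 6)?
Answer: 117*sqrt(2)/2 ≈ 82.731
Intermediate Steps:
m(U) = 3*sqrt(6 + U) (m(U) = 3*sqrt(U + 6) = 3*sqrt(6 + U))
w(Y, H) = Y/(4*(-6 + H)) (w(Y, H) = ((Y + Y)/(H - 6))/8 = ((2*Y)/(-6 + H))/8 = (2*Y/(-6 + H))/8 = Y/(4*(-6 + H)))
(39*w(m(-4), l(4)))*(-13) = (39*((3*sqrt(6 - 4))/(4*(-6 - 2/4))))*(-13) = (39*((3*sqrt(2))/(4*(-6 - 2*1/4))))*(-13) = (39*((3*sqrt(2))/(4*(-6 - 1/2))))*(-13) = (39*((3*sqrt(2))/(4*(-13/2))))*(-13) = (39*((1/4)*(3*sqrt(2))*(-2/13)))*(-13) = (39*(-3*sqrt(2)/26))*(-13) = -9*sqrt(2)/2*(-13) = 117*sqrt(2)/2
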